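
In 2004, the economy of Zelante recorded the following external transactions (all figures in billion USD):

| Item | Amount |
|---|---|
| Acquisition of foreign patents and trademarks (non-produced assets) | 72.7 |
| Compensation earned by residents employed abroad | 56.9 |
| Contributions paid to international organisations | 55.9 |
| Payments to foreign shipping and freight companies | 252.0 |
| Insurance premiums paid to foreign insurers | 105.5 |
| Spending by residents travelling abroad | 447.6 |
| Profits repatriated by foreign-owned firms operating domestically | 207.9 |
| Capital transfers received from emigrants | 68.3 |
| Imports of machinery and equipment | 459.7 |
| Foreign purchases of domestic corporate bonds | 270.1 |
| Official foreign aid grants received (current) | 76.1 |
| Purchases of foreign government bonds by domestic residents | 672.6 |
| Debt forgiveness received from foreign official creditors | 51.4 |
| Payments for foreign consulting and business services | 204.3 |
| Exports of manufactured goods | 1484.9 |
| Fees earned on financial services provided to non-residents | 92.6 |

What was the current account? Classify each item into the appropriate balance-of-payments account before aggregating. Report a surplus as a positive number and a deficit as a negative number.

-22.4

Goods: 1484.9 - 459.7 = 1025.2
Services: -447.6 - 105.5 + 92.6 - 252.0 - 204.3 = -916.8
Primary income: -207.9 + 56.9 = -151.0
Secondary income: -55.9 + 76.1 = 20.2
Current account = 1025.2 + (-916.8) + (-151.0) + 20.2 = -22.4
(Excluded from the current account — capital account: acquisition of foreign patents and trademarks (non-produced assets) 72.7, capital transfers received from emigrants 68.3, debt forgiveness received from foreign official creditors 51.4; financial account: foreign purchases of domestic corporate bonds 270.1, purchases of foreign government bonds by domestic residents 672.6.)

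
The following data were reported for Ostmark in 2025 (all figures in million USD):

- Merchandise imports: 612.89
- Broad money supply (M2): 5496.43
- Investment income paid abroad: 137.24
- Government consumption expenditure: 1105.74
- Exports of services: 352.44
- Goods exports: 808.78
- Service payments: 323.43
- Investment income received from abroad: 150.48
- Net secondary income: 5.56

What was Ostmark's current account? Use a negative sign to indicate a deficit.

243.70

Goods balance = 808.78 - 612.89 = 195.89
Services balance = 352.44 - 323.43 = 29.01
Trade balance (goods + services) = 195.89 + 29.01 = 224.90
Net primary income = 150.48 - 137.24 = 13.24
Net secondary income = 5.56
Current account = 224.90 + 13.24 + 5.56 = 243.70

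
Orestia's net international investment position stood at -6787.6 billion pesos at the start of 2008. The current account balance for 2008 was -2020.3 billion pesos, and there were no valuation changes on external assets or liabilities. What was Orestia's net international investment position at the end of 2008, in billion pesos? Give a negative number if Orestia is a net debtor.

-8807.9

With no valuation effects, change in NIIP = current account = -2020.3
End-of-year NIIP = -6787.6 + (-2020.3) = -8807.9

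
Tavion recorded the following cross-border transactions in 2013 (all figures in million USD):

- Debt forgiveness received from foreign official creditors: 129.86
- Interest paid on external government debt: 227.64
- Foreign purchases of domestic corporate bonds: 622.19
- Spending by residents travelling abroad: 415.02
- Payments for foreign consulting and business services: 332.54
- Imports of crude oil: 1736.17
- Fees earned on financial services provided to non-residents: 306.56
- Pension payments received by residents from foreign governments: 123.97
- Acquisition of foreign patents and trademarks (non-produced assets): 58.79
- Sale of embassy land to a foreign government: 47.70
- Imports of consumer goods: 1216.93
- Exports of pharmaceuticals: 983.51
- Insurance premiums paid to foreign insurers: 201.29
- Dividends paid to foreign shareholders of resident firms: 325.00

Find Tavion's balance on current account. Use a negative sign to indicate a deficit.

Goods: -1216.93 + 983.51 - 1736.17 = -1969.59
Services: -332.54 + 306.56 - 201.29 - 415.02 = -642.29
Primary income: -227.64 - 325.00 = -552.64
Secondary income: 123.97
Current account = (-1969.59) + (-642.29) + (-552.64) + 123.97 = -3040.55
(Excluded from the current account — capital account: debt forgiveness received from foreign official creditors 129.86, acquisition of foreign patents and trademarks (non-produced assets) 58.79, sale of embassy land to a foreign government 47.70; financial account: foreign purchases of domestic corporate bonds 622.19.)

-3040.55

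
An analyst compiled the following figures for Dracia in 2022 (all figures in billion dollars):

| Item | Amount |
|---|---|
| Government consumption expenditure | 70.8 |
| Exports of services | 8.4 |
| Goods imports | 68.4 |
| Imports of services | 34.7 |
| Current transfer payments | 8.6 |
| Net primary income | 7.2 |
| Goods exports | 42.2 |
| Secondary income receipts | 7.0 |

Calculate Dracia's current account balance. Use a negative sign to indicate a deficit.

-46.9

Goods balance = 42.2 - 68.4 = -26.2
Services balance = 8.4 - 34.7 = -26.3
Trade balance (goods + services) = -26.2 + (-26.3) = -52.5
Net primary income = 7.2
Net secondary income = 7.0 - 8.6 = -1.6
Current account = -52.5 + 7.2 + (-1.6) = -46.9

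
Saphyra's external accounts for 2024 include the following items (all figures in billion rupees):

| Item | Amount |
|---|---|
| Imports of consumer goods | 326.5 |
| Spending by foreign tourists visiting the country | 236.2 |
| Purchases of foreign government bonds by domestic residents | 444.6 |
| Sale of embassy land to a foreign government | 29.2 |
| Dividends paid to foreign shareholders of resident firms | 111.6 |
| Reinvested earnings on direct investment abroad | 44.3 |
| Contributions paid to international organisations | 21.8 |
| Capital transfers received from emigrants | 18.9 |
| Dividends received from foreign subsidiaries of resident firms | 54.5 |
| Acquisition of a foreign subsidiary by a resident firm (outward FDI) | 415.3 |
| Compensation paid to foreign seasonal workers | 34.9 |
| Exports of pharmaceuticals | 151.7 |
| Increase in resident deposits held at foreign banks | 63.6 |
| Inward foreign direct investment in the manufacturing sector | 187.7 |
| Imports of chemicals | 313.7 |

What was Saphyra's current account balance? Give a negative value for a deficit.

-321.8

Goods: 151.7 - 313.7 - 326.5 = -488.5
Services: 236.2
Primary income: 44.3 - 111.6 + 54.5 - 34.9 = -47.7
Secondary income: -21.8
Current account = (-488.5) + 236.2 + (-47.7) + (-21.8) = -321.8
(Excluded from the current account — financial account: purchases of foreign government bonds by domestic residents 444.6, acquisition of a foreign subsidiary by a resident firm (outward FDI) 415.3, increase in resident deposits held at foreign banks 63.6, inward foreign direct investment in the manufacturing sector 187.7; capital account: sale of embassy land to a foreign government 29.2, capital transfers received from emigrants 18.9.)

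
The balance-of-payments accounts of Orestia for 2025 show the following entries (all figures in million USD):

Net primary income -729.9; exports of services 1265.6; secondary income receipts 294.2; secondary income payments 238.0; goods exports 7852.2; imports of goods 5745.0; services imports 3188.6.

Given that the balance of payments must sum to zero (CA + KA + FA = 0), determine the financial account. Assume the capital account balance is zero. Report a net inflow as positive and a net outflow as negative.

Goods balance = 7852.2 - 5745.0 = 2107.2
Services balance = 1265.6 - 3188.6 = -1923.0
Trade balance (goods + services) = 2107.2 + (-1923.0) = 184.2
Net primary income = -729.9
Net secondary income = 294.2 - 238.0 = 56.2
Current account = 184.2 + (-729.9) + 56.2 = -489.5
Financial account = -(-489.5) = 489.5

489.5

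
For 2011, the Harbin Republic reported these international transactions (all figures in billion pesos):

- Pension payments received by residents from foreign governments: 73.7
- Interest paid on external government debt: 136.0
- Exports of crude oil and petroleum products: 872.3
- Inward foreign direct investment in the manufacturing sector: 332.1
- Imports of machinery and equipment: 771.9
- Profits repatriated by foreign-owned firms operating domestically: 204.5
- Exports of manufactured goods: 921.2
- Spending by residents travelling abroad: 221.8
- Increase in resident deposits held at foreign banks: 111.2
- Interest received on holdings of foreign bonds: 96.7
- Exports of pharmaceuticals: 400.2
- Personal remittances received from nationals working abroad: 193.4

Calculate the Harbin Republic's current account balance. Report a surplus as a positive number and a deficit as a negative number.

Goods: -771.9 + 921.2 + 872.3 + 400.2 = 1421.8
Services: -221.8
Primary income: -204.5 - 136.0 + 96.7 = -243.8
Secondary income: 73.7 + 193.4 = 267.1
Current account = 1421.8 + (-221.8) + (-243.8) + 267.1 = 1223.3
(Excluded from the current account — financial account: inward foreign direct investment in the manufacturing sector 332.1, increase in resident deposits held at foreign banks 111.2.)

1223.3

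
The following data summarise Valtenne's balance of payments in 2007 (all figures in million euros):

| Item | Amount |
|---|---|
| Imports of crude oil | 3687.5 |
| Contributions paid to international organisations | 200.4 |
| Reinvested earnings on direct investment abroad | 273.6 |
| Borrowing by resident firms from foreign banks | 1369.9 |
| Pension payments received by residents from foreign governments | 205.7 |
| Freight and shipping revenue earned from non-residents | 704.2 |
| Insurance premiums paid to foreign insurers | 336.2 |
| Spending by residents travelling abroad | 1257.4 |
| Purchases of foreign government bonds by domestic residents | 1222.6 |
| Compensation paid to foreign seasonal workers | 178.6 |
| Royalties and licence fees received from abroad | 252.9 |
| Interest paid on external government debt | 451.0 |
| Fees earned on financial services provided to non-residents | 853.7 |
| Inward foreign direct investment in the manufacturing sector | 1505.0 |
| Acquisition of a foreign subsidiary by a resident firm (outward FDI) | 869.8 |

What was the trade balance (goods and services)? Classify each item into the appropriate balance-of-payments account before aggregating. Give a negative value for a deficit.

-3470.3

Goods: -3687.5
Services: -1257.4 + 252.9 + 853.7 - 336.2 + 704.2 = 217.2
Trade balance = -3687.5 + 217.2 = -3470.3
(Excluded from the trade balance — secondary income: contributions paid to international organisations 200.4, pension payments received by residents from foreign governments 205.7; primary income: reinvested earnings on direct investment abroad 273.6, compensation paid to foreign seasonal workers 178.6, interest paid on external government debt 451.0; financial account: borrowing by resident firms from foreign banks 1369.9, purchases of foreign government bonds by domestic residents 1222.6, inward foreign direct investment in the manufacturing sector 1505.0, acquisition of a foreign subsidiary by a resident firm (outward FDI) 869.8.)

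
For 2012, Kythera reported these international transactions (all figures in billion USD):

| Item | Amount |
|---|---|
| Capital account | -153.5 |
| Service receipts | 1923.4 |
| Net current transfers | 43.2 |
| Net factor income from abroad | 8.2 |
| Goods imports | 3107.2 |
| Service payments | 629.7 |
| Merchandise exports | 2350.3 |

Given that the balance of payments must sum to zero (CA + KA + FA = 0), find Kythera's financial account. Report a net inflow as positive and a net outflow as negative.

-434.7

Goods balance = 2350.3 - 3107.2 = -756.9
Services balance = 1923.4 - 629.7 = 1293.7
Trade balance (goods + services) = -756.9 + 1293.7 = 536.8
Net primary income = 8.2
Net secondary income = 43.2
Current account = 536.8 + 8.2 + 43.2 = 588.2
Financial account = -(588.2 + (-153.5)) = -434.7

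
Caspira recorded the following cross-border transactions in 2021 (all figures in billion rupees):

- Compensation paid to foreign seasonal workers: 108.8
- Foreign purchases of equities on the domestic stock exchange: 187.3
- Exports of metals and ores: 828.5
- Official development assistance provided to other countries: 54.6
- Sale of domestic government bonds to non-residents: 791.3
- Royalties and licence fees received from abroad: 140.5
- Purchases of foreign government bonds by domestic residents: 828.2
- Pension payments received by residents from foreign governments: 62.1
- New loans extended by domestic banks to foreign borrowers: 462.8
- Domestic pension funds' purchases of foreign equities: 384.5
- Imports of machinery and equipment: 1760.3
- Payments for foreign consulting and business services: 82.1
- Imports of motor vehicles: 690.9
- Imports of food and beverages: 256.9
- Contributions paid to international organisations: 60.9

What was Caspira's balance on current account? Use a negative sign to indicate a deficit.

-1983.4

Goods: -1760.3 - 256.9 - 690.9 + 828.5 = -1879.6
Services: -82.1 + 140.5 = 58.4
Primary income: -108.8
Secondary income: -54.6 + 62.1 - 60.9 = -53.4
Current account = (-1879.6) + 58.4 + (-108.8) + (-53.4) = -1983.4
(Excluded from the current account — financial account: foreign purchases of equities on the domestic stock exchange 187.3, sale of domestic government bonds to non-residents 791.3, purchases of foreign government bonds by domestic residents 828.2, new loans extended by domestic banks to foreign borrowers 462.8, domestic pension funds' purchases of foreign equities 384.5.)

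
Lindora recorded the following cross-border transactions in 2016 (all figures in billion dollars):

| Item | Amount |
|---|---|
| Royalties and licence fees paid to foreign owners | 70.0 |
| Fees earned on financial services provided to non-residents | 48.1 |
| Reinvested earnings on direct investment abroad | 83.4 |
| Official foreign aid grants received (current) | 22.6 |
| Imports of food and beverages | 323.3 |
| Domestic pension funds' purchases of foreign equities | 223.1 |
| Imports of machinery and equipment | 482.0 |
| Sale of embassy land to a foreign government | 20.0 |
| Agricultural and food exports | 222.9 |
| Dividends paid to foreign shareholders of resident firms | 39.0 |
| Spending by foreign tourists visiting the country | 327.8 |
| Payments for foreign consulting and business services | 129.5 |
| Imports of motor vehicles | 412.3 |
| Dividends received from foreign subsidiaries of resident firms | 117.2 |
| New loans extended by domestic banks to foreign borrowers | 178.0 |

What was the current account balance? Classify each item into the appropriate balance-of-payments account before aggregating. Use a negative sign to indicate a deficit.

-634.1

Goods: -323.3 + 222.9 - 412.3 - 482.0 = -994.7
Services: -70.0 + 327.8 - 129.5 + 48.1 = 176.4
Primary income: -39.0 + 117.2 + 83.4 = 161.6
Secondary income: 22.6
Current account = (-994.7) + 176.4 + 161.6 + 22.6 = -634.1
(Excluded from the current account — financial account: domestic pension funds' purchases of foreign equities 223.1, new loans extended by domestic banks to foreign borrowers 178.0; capital account: sale of embassy land to a foreign government 20.0.)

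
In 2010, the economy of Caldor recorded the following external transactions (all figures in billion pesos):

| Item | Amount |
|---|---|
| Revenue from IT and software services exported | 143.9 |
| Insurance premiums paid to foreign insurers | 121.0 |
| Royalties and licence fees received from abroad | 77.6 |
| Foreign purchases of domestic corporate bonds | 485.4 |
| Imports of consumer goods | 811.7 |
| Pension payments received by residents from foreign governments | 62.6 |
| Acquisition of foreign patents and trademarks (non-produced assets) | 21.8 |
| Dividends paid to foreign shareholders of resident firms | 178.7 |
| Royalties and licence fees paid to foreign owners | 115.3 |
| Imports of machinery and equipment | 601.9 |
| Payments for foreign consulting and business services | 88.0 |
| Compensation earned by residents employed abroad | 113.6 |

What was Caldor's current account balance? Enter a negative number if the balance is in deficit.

-1518.9

Goods: -601.9 - 811.7 = -1413.6
Services: -88.0 + 143.9 + 77.6 - 121.0 - 115.3 = -102.8
Primary income: -178.7 + 113.6 = -65.1
Secondary income: 62.6
Current account = (-1413.6) + (-102.8) + (-65.1) + 62.6 = -1518.9
(Excluded from the current account — financial account: foreign purchases of domestic corporate bonds 485.4; capital account: acquisition of foreign patents and trademarks (non-produced assets) 21.8.)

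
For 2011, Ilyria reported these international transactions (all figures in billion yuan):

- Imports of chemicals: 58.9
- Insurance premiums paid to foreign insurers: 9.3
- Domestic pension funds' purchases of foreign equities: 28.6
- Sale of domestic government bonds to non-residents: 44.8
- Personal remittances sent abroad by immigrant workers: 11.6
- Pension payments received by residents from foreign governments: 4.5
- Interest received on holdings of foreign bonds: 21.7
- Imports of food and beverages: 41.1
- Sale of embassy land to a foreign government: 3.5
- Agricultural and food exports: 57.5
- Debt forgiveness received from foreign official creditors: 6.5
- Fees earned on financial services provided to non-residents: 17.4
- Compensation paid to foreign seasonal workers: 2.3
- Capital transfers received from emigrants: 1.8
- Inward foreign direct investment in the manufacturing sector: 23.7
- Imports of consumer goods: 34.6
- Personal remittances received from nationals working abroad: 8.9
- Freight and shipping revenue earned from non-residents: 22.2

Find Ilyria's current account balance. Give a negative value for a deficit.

-25.6

Goods: 57.5 - 34.6 - 41.1 - 58.9 = -77.1
Services: 17.4 + 22.2 - 9.3 = 30.3
Primary income: 21.7 - 2.3 = 19.4
Secondary income: 8.9 - 11.6 + 4.5 = 1.8
Current account = (-77.1) + 30.3 + 19.4 + 1.8 = -25.6
(Excluded from the current account — financial account: domestic pension funds' purchases of foreign equities 28.6, sale of domestic government bonds to non-residents 44.8, inward foreign direct investment in the manufacturing sector 23.7; capital account: sale of embassy land to a foreign government 3.5, debt forgiveness received from foreign official creditors 6.5, capital transfers received from emigrants 1.8.)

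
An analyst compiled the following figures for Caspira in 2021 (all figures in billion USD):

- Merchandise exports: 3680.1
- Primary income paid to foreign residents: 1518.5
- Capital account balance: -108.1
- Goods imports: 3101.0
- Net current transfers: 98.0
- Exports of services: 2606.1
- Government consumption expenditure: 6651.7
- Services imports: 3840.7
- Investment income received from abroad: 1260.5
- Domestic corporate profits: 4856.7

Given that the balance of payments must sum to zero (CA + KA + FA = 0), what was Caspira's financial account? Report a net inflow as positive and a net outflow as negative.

923.6

Goods balance = 3680.1 - 3101.0 = 579.1
Services balance = 2606.1 - 3840.7 = -1234.6
Trade balance (goods + services) = 579.1 + (-1234.6) = -655.5
Net primary income = 1260.5 - 1518.5 = -258.0
Net secondary income = 98.0
Current account = -655.5 + (-258.0) + 98.0 = -815.5
Financial account = -(-815.5 + (-108.1)) = 923.6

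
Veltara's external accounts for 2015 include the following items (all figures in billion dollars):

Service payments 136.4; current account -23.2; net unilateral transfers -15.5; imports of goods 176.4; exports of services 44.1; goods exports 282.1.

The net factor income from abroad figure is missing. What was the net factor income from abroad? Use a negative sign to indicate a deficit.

-21.1

Current account = goods balance + services balance + net primary income + net secondary income
Sum of the known components = -2.1
Net factor income from abroad = CA - (known components) = -23.2 - (-2.1) = -21.1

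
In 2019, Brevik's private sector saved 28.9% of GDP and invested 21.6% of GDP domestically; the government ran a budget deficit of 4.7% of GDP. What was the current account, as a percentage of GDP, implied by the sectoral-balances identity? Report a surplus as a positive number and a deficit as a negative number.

By the sectoral-balances identity, CA = (S_private - I) + (T - G).
Private balance = 28.9 - 21.6 = 7.3
Government balance (T - G) = -4.7
CA = 7.3 + (-4.7) = 2.6

2.6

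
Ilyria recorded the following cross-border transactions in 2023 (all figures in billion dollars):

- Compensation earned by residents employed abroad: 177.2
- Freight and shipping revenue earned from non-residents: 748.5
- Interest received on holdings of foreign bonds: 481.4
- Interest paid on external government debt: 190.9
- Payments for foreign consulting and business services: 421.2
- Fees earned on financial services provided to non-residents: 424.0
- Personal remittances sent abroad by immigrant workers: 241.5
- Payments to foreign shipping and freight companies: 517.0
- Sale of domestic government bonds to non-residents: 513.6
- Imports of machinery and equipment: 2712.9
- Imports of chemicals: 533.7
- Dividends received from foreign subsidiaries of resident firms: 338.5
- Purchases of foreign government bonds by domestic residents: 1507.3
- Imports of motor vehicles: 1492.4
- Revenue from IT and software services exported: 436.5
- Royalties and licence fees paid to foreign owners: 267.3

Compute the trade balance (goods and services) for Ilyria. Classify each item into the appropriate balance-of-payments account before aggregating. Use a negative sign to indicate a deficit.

Goods: -533.7 - 2712.9 - 1492.4 = -4739.0
Services: -517.0 + 748.5 + 436.5 + 424.0 - 421.2 - 267.3 = 403.5
Trade balance = -4739.0 + 403.5 = -4335.5
(Excluded from the trade balance — primary income: compensation earned by residents employed abroad 177.2, interest received on holdings of foreign bonds 481.4, interest paid on external government debt 190.9, dividends received from foreign subsidiaries of resident firms 338.5; secondary income: personal remittances sent abroad by immigrant workers 241.5; financial account: sale of domestic government bonds to non-residents 513.6, purchases of foreign government bonds by domestic residents 1507.3.)

-4335.5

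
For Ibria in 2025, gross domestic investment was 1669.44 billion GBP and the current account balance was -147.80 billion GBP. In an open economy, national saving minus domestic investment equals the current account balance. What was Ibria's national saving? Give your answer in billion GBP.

1521.64

S = I + CA = 1669.44 + (-147.80) = 1521.64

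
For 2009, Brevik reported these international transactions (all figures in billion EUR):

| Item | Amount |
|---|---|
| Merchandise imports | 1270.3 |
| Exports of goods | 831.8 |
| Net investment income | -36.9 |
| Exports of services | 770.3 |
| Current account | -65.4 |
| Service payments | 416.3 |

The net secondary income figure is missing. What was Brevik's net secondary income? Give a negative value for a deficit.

56.0

Current account = goods balance + services balance + net primary income + net secondary income
Sum of the known components = -121.4
Net secondary income = CA - (known components) = -65.4 - (-121.4) = 56.0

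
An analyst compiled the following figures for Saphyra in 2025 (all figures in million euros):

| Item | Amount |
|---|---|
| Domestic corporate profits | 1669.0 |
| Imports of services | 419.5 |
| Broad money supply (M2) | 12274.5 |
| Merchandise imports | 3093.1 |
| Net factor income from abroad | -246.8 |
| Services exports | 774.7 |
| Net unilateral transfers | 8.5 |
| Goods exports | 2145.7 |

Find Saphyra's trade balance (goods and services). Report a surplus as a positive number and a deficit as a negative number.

-592.2

Goods balance = 2145.7 - 3093.1 = -947.4
Services balance = 774.7 - 419.5 = 355.2
Trade balance (goods + services) = -947.4 + 355.2 = -592.2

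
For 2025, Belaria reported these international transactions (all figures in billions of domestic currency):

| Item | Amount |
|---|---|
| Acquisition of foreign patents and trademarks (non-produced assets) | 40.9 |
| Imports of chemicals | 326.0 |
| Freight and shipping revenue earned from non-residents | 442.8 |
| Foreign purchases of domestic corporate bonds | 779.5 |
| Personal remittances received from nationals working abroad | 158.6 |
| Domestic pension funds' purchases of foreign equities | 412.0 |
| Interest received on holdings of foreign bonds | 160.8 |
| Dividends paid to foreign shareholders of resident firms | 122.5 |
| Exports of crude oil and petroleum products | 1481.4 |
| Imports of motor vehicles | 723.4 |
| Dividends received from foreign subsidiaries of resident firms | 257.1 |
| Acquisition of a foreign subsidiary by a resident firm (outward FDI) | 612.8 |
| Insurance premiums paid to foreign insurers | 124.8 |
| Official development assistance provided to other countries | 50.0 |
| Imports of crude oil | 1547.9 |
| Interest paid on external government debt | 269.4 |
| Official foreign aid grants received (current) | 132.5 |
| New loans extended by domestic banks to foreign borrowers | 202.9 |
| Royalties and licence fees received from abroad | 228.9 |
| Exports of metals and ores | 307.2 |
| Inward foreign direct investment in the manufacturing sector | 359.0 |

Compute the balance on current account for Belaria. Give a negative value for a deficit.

Goods: 1481.4 + 307.2 - 1547.9 - 723.4 - 326.0 = -808.7
Services: 442.8 + 228.9 - 124.8 = 546.9
Primary income: 257.1 - 122.5 + 160.8 - 269.4 = 26.0
Secondary income: 132.5 - 50.0 + 158.6 = 241.1
Current account = (-808.7) + 546.9 + 26.0 + 241.1 = 5.3
(Excluded from the current account — capital account: acquisition of foreign patents and trademarks (non-produced assets) 40.9; financial account: foreign purchases of domestic corporate bonds 779.5, domestic pension funds' purchases of foreign equities 412.0, acquisition of a foreign subsidiary by a resident firm (outward FDI) 612.8, new loans extended by domestic banks to foreign borrowers 202.9, inward foreign direct investment in the manufacturing sector 359.0.)

5.3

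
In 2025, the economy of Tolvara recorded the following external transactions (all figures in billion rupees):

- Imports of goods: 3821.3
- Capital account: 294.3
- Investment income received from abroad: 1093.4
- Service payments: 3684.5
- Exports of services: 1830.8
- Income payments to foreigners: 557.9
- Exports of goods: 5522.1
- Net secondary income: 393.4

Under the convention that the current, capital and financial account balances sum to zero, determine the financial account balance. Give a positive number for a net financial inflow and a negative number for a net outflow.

-1070.3

Goods balance = 5522.1 - 3821.3 = 1700.8
Services balance = 1830.8 - 3684.5 = -1853.7
Trade balance (goods + services) = 1700.8 + (-1853.7) = -152.9
Net primary income = 1093.4 - 557.9 = 535.5
Net secondary income = 393.4
Current account = -152.9 + 535.5 + 393.4 = 776.0
Financial account = -(776.0 + 294.3) = -1070.3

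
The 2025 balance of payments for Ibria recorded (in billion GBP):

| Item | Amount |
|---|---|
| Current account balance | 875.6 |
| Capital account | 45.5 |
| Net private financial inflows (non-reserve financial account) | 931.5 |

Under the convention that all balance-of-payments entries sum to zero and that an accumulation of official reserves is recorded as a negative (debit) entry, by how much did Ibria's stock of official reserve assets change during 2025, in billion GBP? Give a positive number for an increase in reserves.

Official reserve transactions balance = -(875.6 + 45.5 + 931.5) = -1852.6
An accumulation of reserves is recorded as a debit (negative entry), so the change in the stock of reserves is the negative of that balance.
Change in official reserves = -(-1852.6) = 1852.6

1852.6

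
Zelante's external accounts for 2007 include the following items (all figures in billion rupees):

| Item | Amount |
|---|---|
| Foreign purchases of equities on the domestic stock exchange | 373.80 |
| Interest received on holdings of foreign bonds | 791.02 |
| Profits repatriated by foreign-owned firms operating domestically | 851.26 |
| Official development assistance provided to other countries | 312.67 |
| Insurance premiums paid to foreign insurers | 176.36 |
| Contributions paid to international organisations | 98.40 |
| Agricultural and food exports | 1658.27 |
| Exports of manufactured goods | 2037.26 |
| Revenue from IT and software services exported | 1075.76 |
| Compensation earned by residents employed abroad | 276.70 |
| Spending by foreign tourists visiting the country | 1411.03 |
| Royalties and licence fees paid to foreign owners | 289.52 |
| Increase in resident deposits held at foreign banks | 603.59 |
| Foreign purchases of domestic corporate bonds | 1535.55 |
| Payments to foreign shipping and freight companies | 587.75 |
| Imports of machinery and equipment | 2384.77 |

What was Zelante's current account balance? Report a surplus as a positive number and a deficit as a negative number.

2549.31

Goods: -2384.77 + 2037.26 + 1658.27 = 1310.76
Services: -587.75 + 1411.03 - 289.52 - 176.36 + 1075.76 = 1433.16
Primary income: 276.70 - 851.26 + 791.02 = 216.46
Secondary income: -98.40 - 312.67 = -411.07
Current account = 1310.76 + 1433.16 + 216.46 + (-411.07) = 2549.31
(Excluded from the current account — financial account: foreign purchases of equities on the domestic stock exchange 373.80, increase in resident deposits held at foreign banks 603.59, foreign purchases of domestic corporate bonds 1535.55.)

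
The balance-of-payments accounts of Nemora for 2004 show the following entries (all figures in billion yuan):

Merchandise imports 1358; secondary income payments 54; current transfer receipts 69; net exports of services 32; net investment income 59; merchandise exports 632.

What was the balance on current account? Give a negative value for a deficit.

Goods balance = 632 - 1358 = -726
Services balance = 32
Trade balance (goods + services) = -726 + 32 = -694
Net primary income = 59
Net secondary income = 69 - 54 = 15
Current account = -694 + 59 + 15 = -620

-620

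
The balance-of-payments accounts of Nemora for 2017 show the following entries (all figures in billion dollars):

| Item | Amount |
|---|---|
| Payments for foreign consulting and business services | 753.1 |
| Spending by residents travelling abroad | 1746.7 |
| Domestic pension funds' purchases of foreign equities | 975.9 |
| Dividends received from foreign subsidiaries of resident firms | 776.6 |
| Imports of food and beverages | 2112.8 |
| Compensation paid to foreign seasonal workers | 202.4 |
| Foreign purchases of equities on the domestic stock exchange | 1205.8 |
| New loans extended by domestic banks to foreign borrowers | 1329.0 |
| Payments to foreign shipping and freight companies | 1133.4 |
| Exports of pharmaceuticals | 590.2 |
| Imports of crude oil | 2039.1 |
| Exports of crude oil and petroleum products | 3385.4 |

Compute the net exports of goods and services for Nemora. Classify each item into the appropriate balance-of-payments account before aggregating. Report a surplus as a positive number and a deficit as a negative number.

-3809.5

Goods: -2112.8 - 2039.1 + 3385.4 + 590.2 = -176.3
Services: -1133.4 - 1746.7 - 753.1 = -3633.2
Trade balance = -176.3 + (-3633.2) = -3809.5
(Excluded from the trade balance — financial account: domestic pension funds' purchases of foreign equities 975.9, foreign purchases of equities on the domestic stock exchange 1205.8, new loans extended by domestic banks to foreign borrowers 1329.0; primary income: dividends received from foreign subsidiaries of resident firms 776.6, compensation paid to foreign seasonal workers 202.4.)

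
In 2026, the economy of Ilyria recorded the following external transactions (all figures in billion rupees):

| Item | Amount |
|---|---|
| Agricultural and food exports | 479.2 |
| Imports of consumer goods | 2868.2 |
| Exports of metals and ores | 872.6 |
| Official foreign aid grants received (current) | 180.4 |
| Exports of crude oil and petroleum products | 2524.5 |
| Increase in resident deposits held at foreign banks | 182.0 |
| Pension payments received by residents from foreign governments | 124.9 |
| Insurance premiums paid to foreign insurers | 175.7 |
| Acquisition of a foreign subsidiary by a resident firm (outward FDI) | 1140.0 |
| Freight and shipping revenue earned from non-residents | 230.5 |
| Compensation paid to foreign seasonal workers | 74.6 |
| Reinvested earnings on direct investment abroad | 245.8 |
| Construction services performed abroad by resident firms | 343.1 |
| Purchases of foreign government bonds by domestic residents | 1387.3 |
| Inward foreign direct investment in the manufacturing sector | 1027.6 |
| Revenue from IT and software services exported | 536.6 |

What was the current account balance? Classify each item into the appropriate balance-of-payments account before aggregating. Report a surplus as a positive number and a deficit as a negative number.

Goods: 872.6 + 2524.5 - 2868.2 + 479.2 = 1008.1
Services: 230.5 + 343.1 + 536.6 - 175.7 = 934.5
Primary income: 245.8 - 74.6 = 171.2
Secondary income: 180.4 + 124.9 = 305.3
Current account = 1008.1 + 934.5 + 171.2 + 305.3 = 2419.1
(Excluded from the current account — financial account: increase in resident deposits held at foreign banks 182.0, acquisition of a foreign subsidiary by a resident firm (outward FDI) 1140.0, purchases of foreign government bonds by domestic residents 1387.3, inward foreign direct investment in the manufacturing sector 1027.6.)

2419.1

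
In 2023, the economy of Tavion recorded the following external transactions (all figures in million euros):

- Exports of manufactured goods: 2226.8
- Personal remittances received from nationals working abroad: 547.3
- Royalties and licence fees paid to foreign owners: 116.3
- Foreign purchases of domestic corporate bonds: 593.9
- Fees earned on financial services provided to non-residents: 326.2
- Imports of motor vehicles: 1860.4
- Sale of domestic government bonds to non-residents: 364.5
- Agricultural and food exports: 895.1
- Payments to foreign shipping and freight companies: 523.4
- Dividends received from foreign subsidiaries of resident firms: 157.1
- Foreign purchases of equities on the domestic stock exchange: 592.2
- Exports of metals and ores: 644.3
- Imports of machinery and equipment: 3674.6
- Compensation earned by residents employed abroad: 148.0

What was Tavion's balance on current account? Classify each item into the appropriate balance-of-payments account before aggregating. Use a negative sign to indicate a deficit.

-1229.9

Goods: -3674.6 + 895.1 + 644.3 - 1860.4 + 2226.8 = -1768.8
Services: -523.4 - 116.3 + 326.2 = -313.5
Primary income: 157.1 + 148.0 = 305.1
Secondary income: 547.3
Current account = (-1768.8) + (-313.5) + 305.1 + 547.3 = -1229.9
(Excluded from the current account — financial account: foreign purchases of domestic corporate bonds 593.9, sale of domestic government bonds to non-residents 364.5, foreign purchases of equities on the domestic stock exchange 592.2.)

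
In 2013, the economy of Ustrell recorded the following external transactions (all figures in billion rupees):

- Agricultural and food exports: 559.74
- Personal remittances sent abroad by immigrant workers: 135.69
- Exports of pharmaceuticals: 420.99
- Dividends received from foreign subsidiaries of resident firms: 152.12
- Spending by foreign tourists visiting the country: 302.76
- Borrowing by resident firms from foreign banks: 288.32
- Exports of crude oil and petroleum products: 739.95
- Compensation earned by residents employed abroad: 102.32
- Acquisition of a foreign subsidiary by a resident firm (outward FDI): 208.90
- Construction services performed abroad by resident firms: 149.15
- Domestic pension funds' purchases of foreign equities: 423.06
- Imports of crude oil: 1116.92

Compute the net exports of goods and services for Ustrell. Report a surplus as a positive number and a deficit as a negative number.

Goods: 420.99 + 739.95 - 1116.92 + 559.74 = 603.76
Services: 302.76 + 149.15 = 451.91
Trade balance = 603.76 + 451.91 = 1055.67
(Excluded from the trade balance — secondary income: personal remittances sent abroad by immigrant workers 135.69; primary income: dividends received from foreign subsidiaries of resident firms 152.12, compensation earned by residents employed abroad 102.32; financial account: borrowing by resident firms from foreign banks 288.32, acquisition of a foreign subsidiary by a resident firm (outward FDI) 208.90, domestic pension funds' purchases of foreign equities 423.06.)

1055.67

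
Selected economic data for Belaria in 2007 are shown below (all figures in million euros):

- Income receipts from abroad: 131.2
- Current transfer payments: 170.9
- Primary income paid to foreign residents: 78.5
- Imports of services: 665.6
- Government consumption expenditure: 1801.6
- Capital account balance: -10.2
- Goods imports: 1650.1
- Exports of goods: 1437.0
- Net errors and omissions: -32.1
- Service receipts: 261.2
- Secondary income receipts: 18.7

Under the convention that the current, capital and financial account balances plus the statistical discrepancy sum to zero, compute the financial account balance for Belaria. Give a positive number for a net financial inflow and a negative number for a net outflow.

759.3

Goods balance = 1437.0 - 1650.1 = -213.1
Services balance = 261.2 - 665.6 = -404.4
Trade balance (goods + services) = -213.1 + (-404.4) = -617.5
Net primary income = 131.2 - 78.5 = 52.7
Net secondary income = 18.7 - 170.9 = -152.2
Current account = -617.5 + 52.7 + (-152.2) = -717.0
Financial account = -(-717.0 + (-10.2) + (-32.1)) = 759.3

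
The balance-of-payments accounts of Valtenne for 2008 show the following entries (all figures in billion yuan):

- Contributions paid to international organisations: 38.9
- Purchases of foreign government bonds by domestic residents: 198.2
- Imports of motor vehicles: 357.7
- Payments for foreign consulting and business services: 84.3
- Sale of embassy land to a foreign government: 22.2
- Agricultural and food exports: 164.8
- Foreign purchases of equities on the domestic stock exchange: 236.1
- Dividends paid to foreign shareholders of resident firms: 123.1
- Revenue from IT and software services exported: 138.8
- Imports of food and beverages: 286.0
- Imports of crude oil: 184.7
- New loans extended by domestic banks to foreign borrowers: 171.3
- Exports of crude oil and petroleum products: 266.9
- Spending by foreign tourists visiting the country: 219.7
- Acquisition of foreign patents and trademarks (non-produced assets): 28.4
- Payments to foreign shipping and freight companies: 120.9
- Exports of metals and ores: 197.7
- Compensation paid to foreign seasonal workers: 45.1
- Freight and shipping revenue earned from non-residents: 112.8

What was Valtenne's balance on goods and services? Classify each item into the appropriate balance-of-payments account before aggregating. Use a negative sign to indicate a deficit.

67.1

Goods: -184.7 + 266.9 - 357.7 + 197.7 - 286.0 + 164.8 = -199.0
Services: -84.3 - 120.9 + 138.8 + 219.7 + 112.8 = 266.1
Trade balance = -199.0 + 266.1 = 67.1
(Excluded from the trade balance — secondary income: contributions paid to international organisations 38.9; financial account: purchases of foreign government bonds by domestic residents 198.2, foreign purchases of equities on the domestic stock exchange 236.1, new loans extended by domestic banks to foreign borrowers 171.3; capital account: sale of embassy land to a foreign government 22.2, acquisition of foreign patents and trademarks (non-produced assets) 28.4; primary income: dividends paid to foreign shareholders of resident firms 123.1, compensation paid to foreign seasonal workers 45.1.)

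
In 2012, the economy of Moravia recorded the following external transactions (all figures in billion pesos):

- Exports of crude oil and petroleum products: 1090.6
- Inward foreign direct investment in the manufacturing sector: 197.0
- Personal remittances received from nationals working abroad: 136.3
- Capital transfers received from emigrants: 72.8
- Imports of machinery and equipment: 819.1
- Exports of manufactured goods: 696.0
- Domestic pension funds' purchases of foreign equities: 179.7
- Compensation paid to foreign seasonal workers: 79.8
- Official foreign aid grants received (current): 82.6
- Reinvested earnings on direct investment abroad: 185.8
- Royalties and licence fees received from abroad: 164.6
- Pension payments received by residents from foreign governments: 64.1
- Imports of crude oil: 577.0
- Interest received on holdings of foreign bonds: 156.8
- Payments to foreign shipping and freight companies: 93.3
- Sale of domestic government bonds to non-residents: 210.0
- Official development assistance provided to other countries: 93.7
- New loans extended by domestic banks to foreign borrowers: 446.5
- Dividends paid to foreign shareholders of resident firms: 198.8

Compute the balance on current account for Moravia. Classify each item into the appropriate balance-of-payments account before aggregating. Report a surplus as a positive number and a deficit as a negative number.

Goods: 696.0 + 1090.6 - 577.0 - 819.1 = 390.5
Services: 164.6 - 93.3 = 71.3
Primary income: 156.8 - 198.8 + 185.8 - 79.8 = 64.0
Secondary income: -93.7 + 64.1 + 136.3 + 82.6 = 189.3
Current account = 390.5 + 71.3 + 64.0 + 189.3 = 715.1
(Excluded from the current account — financial account: inward foreign direct investment in the manufacturing sector 197.0, domestic pension funds' purchases of foreign equities 179.7, sale of domestic government bonds to non-residents 210.0, new loans extended by domestic banks to foreign borrowers 446.5; capital account: capital transfers received from emigrants 72.8.)

715.1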